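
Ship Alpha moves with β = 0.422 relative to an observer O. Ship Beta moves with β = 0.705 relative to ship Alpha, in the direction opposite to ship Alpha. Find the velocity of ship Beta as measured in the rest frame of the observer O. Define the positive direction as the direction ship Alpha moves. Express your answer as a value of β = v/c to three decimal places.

β = -0.403

With v = 0.422 and u' = -0.705 (in units of c),
u = (u' + v)/(1 + u'v/c²):
u = (-0.705 + 0.422) / (1 + (-0.705)·0.422) = -0.2830/0.7025 = -0.4029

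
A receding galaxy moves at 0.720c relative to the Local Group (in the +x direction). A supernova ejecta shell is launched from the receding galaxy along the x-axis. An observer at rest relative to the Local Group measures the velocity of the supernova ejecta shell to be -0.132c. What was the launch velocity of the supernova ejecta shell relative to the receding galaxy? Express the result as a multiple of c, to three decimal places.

-0.778c

Invert the composition law: u' = (u − v)/(1 − uv/c²).
u' = (-0.132 − 0.720) / (1 − (-0.132)(0.720)) = -0.8520/1.0950 = -0.7781.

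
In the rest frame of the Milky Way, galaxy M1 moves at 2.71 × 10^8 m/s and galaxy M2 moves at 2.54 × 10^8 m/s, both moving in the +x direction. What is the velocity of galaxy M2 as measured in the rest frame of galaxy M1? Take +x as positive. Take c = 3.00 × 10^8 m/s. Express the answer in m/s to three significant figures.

β_A = 0.903, β_B = 0.847 (dividing each by c = 3.00 × 10^8 m/s).
Transform to A's frame with the inverse velocity-addition law: u' = (u − v)/(1 − uv/c²), taking u = β_B and v = β_A.
u' = (0.847 − 0.903) / (1 − (0.903)(0.847)) = -0.0567/0.2352 = -0.2410.
u' = -0.2410 × 3.00 × 10^8 m/s.

-7.23 × 10^7 m/s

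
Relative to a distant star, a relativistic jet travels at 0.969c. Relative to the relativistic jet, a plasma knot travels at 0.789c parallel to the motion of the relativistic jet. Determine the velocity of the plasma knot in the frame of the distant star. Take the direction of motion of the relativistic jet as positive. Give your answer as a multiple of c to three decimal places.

0.996c

With v = 0.969 and u' = 0.789 (in units of c),
u = (u' + v)/(1 + u'v/c²):
u = (0.789 + 0.969) / (1 + 0.789·0.969) = 1.7580/1.7645 = 0.9963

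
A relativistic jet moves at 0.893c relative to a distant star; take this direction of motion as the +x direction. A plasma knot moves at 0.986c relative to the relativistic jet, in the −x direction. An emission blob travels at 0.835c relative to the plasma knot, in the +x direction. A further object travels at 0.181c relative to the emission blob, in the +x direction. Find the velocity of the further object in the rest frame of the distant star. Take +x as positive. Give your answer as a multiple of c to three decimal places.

Apply u = (u' + v)/(1 + u'v/c²) successively, working outward toward the distant star.
Start: velocity of the relativistic jet relative to the distant star = 0.8930c.
Compose with the plasma knot (u' = -0.986 in the relativistic jet frame): u_1 = (-0.986 + 0.893) / (1 + (-0.986)·0.893) = -0.0930/0.1195 = -0.7782.
Compose with the emission blob (u' = 0.835 in the plasma knot frame): u_2 = (0.835 + (-0.778)) / (1 + 0.835·(-0.778)) = 0.0568/0.3502 = 0.1621.
Compose with the further object (u' = 0.181 in the emission blob frame): u_3 = (0.181 + 0.162) / (1 + 0.181·0.162) = 0.3431/1.0293 = 0.3333.

+0.333c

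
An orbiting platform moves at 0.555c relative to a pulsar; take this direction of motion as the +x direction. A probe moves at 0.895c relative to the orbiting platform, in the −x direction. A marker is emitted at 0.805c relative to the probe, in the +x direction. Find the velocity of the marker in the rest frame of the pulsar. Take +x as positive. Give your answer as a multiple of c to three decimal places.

Apply u = (u' + v)/(1 + u'v/c²) successively, working outward toward the pulsar.
Start: velocity of the orbiting platform relative to the pulsar = 0.5550c.
Compose with the probe (u' = -0.895 in the orbiting platform frame): u_1 = (-0.895 + 0.555) / (1 + (-0.895)·0.555) = -0.3400/0.5033 = -0.6756.
Compose with the marker (u' = 0.805 in the probe frame): u_2 = (0.805 + (-0.676)) / (1 + 0.805·(-0.676)) = 0.1294/0.4562 = 0.2837.

+0.284c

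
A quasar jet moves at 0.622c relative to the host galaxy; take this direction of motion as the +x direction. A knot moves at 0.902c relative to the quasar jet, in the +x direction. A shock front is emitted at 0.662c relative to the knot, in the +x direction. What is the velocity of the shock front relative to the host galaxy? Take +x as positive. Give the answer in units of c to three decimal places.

Apply u = (u' + v)/(1 + u'v/c²) successively, working outward toward the host galaxy.
Start: velocity of the quasar jet relative to the host galaxy = 0.6220c.
Compose with the knot (u' = 0.902 in the quasar jet frame): u_1 = (0.902 + 0.622) / (1 + 0.902·0.622) = 1.5240/1.5610 = 0.9763.
Compose with the shock front (u' = 0.662 in the knot frame): u_2 = (0.662 + 0.976) / (1 + 0.662·0.976) = 1.6383/1.6463 = 0.9951.

0.995c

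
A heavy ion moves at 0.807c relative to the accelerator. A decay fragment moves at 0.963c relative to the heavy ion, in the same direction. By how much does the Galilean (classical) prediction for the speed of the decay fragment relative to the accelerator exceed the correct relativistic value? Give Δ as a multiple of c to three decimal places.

Δ = 0.774c

Galilean: u_cl = 0.963 + 0.807 = 1.7700.
Relativistic: u_rel = (0.963 + 0.807) / (1 + 0.963·0.807) = 1.7700/1.7771 = 0.9960.
Δ = 1.7700 − 0.9960 = 0.7740.
(The classical prediction exceeds c; the relativistic result does not.)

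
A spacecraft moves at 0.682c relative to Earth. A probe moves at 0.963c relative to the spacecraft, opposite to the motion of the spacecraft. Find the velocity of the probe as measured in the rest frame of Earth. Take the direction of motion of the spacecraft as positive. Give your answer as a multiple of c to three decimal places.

With v = 0.682 and u' = -0.963 (in units of c),
u = (u' + v)/(1 + u'v/c²):
u = (-0.963 + 0.682) / (1 + (-0.963)·0.682) = -0.2810/0.3432 = -0.8187

-0.819c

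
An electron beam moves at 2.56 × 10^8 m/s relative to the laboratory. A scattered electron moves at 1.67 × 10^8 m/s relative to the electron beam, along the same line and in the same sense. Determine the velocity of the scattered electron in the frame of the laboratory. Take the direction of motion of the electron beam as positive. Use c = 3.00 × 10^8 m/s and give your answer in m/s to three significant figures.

In units of c (dividing by 3.00 × 10^8 m/s): v = 0.853, u' = 0.557.
u = (u' + v)/(1 + u'v/c²):
u = (0.557 + 0.853) / (1 + 0.557·0.853) = 1.4100/1.4750 = 0.9559
Converting back: u = 0.9559 × 3.00 × 10^8 m/s.

2.87 × 10^8 m/s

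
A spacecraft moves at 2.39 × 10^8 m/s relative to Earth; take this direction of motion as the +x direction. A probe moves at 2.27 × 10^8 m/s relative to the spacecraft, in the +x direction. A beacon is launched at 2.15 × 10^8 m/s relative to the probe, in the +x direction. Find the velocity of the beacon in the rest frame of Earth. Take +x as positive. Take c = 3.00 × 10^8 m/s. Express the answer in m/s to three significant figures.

Apply u = (u' + v)/(1 + u'v/c²) successively, working outward toward Earth.
(Dividing each given speed by c = 3.00 × 10^8 m/s to work in units of c.)
Start: velocity of the spacecraft relative to Earth = 0.7967c.
Compose with the probe (u' = 0.757 in the spacecraft frame): u_1 = (0.757 + 0.797) / (1 + 0.757·0.797) = 1.5533/1.6028 = 0.9691.
Compose with the beacon (u' = 0.717 in the probe frame): u_2 = (0.717 + 0.969) / (1 + 0.717·0.969) = 1.6858/1.6945 = 0.9948.
So u = 0.9948 × 3.00 × 10^8 m/s.

2.98 × 10^8 m/s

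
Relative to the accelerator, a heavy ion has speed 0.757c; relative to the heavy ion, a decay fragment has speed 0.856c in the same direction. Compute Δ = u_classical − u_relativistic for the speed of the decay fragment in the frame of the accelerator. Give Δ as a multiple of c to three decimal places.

Galilean: u_cl = 0.856 + 0.757 = 1.6130.
Relativistic: u_rel = (0.856 + 0.757) / (1 + 0.856·0.757) = 1.6130/1.6480 = 0.9788.
Δ = 1.6130 − 0.9788 = 0.6342.
(The classical prediction exceeds c; the relativistic result does not.)

Δ = 0.634c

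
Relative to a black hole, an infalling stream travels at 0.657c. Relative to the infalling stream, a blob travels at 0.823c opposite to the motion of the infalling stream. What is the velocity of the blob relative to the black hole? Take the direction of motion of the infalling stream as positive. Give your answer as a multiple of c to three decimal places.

-0.361c

With v = 0.657 and u' = -0.823 (in units of c),
u = (u' + v)/(1 + u'v/c²):
u = (-0.823 + 0.657) / (1 + (-0.823)·0.657) = -0.1660/0.4593 = -0.3614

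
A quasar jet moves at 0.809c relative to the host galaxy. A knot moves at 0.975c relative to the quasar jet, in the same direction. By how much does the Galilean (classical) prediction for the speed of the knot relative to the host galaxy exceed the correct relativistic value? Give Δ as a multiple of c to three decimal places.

Δ = 0.787c

Galilean: u_cl = 0.975 + 0.809 = 1.7840.
Relativistic: u_rel = (0.975 + 0.809) / (1 + 0.975·0.809) = 1.7840/1.7888 = 0.9973.
Δ = 1.7840 − 0.9973 = 0.7867.
(The classical prediction exceeds c; the relativistic result does not.)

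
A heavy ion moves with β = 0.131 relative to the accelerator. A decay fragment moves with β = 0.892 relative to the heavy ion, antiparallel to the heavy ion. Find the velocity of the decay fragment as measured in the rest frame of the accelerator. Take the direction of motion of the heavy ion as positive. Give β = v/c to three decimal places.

With v = 0.131 and u' = -0.892 (in units of c),
u = (u' + v)/(1 + u'v/c²):
u = (-0.892 + 0.131) / (1 + (-0.892)·0.131) = -0.7610/0.8831 = -0.8617

β = -0.862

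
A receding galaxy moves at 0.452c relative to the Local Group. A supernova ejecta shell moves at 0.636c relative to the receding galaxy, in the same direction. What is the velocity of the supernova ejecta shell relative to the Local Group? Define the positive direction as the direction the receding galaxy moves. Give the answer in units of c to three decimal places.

0.845c

With v = 0.452 and u' = 0.636 (in units of c),
u = (u' + v)/(1 + u'v/c²):
u = (0.636 + 0.452) / (1 + 0.636·0.452) = 1.0880/1.2875 = 0.8451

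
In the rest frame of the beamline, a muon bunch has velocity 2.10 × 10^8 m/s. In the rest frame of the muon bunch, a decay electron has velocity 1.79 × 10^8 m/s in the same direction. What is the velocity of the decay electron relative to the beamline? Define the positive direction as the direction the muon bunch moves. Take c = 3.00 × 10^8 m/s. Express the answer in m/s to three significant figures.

In units of c (dividing by 3.00 × 10^8 m/s): v = 0.700, u' = 0.597.
u = (u' + v)/(1 + u'v/c²):
u = (0.597 + 0.700) / (1 + 0.597·0.700) = 1.2967/1.4177 = 0.9146
Converting back: u = 0.9146 × 3.00 × 10^8 m/s.

2.74 × 10^8 m/s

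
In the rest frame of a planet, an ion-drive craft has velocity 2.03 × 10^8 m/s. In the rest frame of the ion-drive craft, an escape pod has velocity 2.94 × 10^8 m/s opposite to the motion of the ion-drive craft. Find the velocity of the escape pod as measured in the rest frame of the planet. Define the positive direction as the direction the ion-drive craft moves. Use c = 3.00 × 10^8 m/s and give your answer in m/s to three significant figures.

In units of c (dividing by 3.00 × 10^8 m/s): v = 0.677, u' = -0.980.
u = (u' + v)/(1 + u'v/c²):
u = (-0.980 + 0.677) / (1 + (-0.980)·0.677) = -0.3033/0.3369 = -0.9005
Converting back: u = -0.9005 × 3.00 × 10^8 m/s.

-2.70 × 10^8 m/s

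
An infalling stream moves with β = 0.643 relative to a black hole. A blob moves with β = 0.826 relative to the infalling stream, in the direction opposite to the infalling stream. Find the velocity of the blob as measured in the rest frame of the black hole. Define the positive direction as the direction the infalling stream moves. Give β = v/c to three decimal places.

β = -0.390

With v = 0.643 and u' = -0.826 (in units of c),
u = (u' + v)/(1 + u'v/c²):
u = (-0.826 + 0.643) / (1 + (-0.826)·0.643) = -0.1830/0.4689 = -0.3903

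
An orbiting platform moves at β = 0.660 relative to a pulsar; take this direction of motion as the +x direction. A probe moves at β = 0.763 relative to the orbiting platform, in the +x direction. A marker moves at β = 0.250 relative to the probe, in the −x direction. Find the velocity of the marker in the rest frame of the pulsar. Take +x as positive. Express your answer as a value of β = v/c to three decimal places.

β = +0.912

Apply u = (u' + v)/(1 + u'v/c²) successively, working outward toward the pulsar.
Start: velocity of the orbiting platform relative to the pulsar = 0.6600c.
Compose with the probe (u' = 0.763 in the orbiting platform frame): u_1 = (0.763 + 0.660) / (1 + 0.763·0.660) = 1.4230/1.5036 = 0.9464.
Compose with the marker (u' = -0.250 in the probe frame): u_2 = (-0.250 + 0.946) / (1 + (-0.250)·0.946) = 0.6964/0.7634 = 0.9122.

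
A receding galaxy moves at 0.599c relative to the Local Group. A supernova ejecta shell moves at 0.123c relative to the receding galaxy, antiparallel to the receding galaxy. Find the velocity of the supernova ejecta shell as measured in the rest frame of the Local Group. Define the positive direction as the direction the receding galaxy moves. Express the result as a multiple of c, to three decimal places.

+0.514c

With v = 0.599 and u' = -0.123 (in units of c),
u = (u' + v)/(1 + u'v/c²):
u = (-0.123 + 0.599) / (1 + (-0.123)·0.599) = 0.4760/0.9263 = 0.5139
(Galilean addition would give +0.476c.)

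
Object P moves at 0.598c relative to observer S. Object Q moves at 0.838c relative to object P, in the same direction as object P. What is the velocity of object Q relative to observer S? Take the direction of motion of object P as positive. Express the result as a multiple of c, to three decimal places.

0.957c

With v = 0.598 and u' = 0.838 (in units of c),
u = (u' + v)/(1 + u'v/c²):
u = (0.838 + 0.598) / (1 + 0.838·0.598) = 1.4360/1.5011 = 0.9566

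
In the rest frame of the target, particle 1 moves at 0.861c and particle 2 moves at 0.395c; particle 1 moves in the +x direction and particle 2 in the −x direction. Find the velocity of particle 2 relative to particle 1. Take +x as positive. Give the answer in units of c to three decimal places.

β_A = 0.861, β_B = -0.395.
Transform to A's frame with the inverse velocity-addition law: u' = (u − v)/(1 − uv/c²), taking u = β_B and v = β_A.
u' = (-0.395 − 0.861) / (1 − (0.861)(-0.395)) = -1.2560/1.3401 = -0.9372.

-0.937c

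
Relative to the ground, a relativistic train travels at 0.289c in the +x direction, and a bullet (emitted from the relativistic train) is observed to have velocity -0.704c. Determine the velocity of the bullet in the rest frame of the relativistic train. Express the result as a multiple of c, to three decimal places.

Invert the composition law: u' = (u − v)/(1 − uv/c²).
u' = (-0.704 − 0.289) / (1 − (-0.704)(0.289)) = -0.9930/1.2035 = -0.8251.

-0.825c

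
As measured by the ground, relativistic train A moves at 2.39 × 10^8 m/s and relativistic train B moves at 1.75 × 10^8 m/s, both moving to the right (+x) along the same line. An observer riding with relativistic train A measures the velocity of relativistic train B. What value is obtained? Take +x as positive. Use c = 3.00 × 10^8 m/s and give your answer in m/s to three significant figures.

-1.20 × 10^8 m/s

β_A = 0.797, β_B = 0.583 (dividing each by c = 3.00 × 10^8 m/s).
Transform to A's frame with the inverse velocity-addition law: u' = (u − v)/(1 − uv/c²), taking u = β_B and v = β_A.
u' = (0.583 − 0.797) / (1 − (0.797)(0.583)) = -0.2133/0.5353 = -0.3985.
u' = -0.3985 × 3.00 × 10^8 m/s.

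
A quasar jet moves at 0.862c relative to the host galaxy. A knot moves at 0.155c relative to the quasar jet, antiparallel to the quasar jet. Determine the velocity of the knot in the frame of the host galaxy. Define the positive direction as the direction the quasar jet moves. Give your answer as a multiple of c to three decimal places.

+0.816c

With v = 0.862 and u' = -0.155 (in units of c),
u = (u' + v)/(1 + u'v/c²):
u = (-0.155 + 0.862) / (1 + (-0.155)·0.862) = 0.7070/0.8664 = 0.8160
(Galilean addition would give +0.707c.)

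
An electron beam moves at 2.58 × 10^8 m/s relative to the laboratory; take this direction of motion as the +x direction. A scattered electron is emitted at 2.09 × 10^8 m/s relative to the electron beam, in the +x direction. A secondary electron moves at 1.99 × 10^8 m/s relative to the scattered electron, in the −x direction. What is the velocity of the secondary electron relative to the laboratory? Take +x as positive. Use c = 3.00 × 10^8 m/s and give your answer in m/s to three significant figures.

Apply u = (u' + v)/(1 + u'v/c²) successively, working outward toward the laboratory.
(Dividing each given speed by c = 3.00 × 10^8 m/s to work in units of c.)
Start: velocity of the electron beam relative to the laboratory = 0.8600c.
Compose with the scattered electron (u' = 0.697 in the electron beam frame): u_1 = (0.697 + 0.860) / (1 + 0.697·0.860) = 1.5567/1.5991 = 0.9734.
Compose with the secondary electron (u' = -0.663 in the scattered electron frame): u_2 = (-0.663 + 0.973) / (1 + (-0.663)·0.973) = 0.3101/0.3543 = 0.8753.
So u = 0.8753 × 3.00 × 10^8 m/s.

+2.63 × 10^8 m/s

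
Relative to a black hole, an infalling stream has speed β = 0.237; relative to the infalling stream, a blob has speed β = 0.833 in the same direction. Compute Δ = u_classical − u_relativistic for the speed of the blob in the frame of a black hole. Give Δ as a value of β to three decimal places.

Galilean: u_cl = 0.833 + 0.237 = 1.0700.
Relativistic: u_rel = (0.833 + 0.237) / (1 + 0.833·0.237) = 1.0700/1.1974 = 0.8936.
Δ = 1.0700 − 0.8936 = 0.1764.
(The classical prediction exceeds c; the relativistic result does not.)

Δ = 0.176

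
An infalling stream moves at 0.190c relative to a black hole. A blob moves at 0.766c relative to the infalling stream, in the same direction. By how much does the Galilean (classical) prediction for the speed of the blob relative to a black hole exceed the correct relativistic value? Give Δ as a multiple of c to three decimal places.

Δ = 0.121c

Galilean: u_cl = 0.766 + 0.190 = 0.9560.
Relativistic: u_rel = (0.766 + 0.190) / (1 + 0.766·0.190) = 0.9560/1.1455 = 0.8345.
Δ = 0.9560 − 0.8345 = 0.1215.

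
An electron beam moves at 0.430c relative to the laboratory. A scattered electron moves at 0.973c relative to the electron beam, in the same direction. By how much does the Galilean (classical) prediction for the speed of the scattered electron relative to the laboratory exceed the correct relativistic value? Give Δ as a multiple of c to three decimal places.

Galilean: u_cl = 0.973 + 0.430 = 1.4030.
Relativistic: u_rel = (0.973 + 0.430) / (1 + 0.973·0.430) = 1.4030/1.4184 = 0.9891.
Δ = 1.4030 − 0.9891 = 0.4139.
(The classical prediction exceeds c; the relativistic result does not.)

Δ = 0.414c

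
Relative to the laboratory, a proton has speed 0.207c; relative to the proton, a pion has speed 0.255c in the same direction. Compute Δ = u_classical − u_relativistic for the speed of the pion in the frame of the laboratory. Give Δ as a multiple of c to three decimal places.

Galilean: u_cl = 0.255 + 0.207 = 0.4620.
Relativistic: u_rel = (0.255 + 0.207) / (1 + 0.255·0.207) = 0.4620/1.0528 = 0.4388.
Δ = 0.4620 − 0.4388 = 0.0232.

Δ = 0.023c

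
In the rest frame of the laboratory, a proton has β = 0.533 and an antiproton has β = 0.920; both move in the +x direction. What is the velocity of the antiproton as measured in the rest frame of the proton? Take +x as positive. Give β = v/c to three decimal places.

β_A = 0.533, β_B = 0.920.
Transform to A's frame with the inverse velocity-addition law: u' = (u − v)/(1 − uv/c²), taking u = β_B and v = β_A.
u' = (0.920 − 0.533) / (1 − (0.533)(0.920)) = 0.3870/0.5096 = 0.7594.

β = +0.759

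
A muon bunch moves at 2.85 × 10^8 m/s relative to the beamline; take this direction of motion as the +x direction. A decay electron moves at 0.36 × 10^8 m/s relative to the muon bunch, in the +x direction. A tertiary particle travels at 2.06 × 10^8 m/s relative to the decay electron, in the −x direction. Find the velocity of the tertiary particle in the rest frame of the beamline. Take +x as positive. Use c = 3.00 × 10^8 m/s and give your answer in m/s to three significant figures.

+2.41 × 10^8 m/s

Apply u = (u' + v)/(1 + u'v/c²) successively, working outward toward the beamline.
(Dividing each given speed by c = 3.00 × 10^8 m/s to work in units of c.)
Start: velocity of the muon bunch relative to the beamline = 0.9500c.
Compose with the decay electron (u' = 0.120 in the muon bunch frame): u_1 = (0.120 + 0.950) / (1 + 0.120·0.950) = 1.0700/1.1140 = 0.9605.
Compose with the tertiary particle (u' = -0.687 in the decay electron frame): u_2 = (-0.687 + 0.961) / (1 + (-0.687)·0.961) = 0.2738/0.3405 = 0.8043.
So u = 0.8043 × 3.00 × 10^8 m/s.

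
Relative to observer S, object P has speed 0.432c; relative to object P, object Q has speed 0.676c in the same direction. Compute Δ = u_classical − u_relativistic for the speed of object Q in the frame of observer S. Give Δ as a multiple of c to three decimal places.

Galilean: u_cl = 0.676 + 0.432 = 1.1080.
Relativistic: u_rel = (0.676 + 0.432) / (1 + 0.676·0.432) = 1.1080/1.2920 = 0.8576.
Δ = 1.1080 − 0.8576 = 0.2504.
(The classical prediction exceeds c; the relativistic result does not.)

Δ = 0.250c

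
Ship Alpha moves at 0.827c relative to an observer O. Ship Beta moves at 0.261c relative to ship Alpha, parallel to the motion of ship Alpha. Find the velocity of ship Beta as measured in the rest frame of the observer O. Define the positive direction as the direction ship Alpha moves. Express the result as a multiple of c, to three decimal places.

0.895c

With v = 0.827 and u' = 0.261 (in units of c),
u = (u' + v)/(1 + u'v/c²):
u = (0.261 + 0.827) / (1 + 0.261·0.827) = 1.0880/1.2158 = 0.8948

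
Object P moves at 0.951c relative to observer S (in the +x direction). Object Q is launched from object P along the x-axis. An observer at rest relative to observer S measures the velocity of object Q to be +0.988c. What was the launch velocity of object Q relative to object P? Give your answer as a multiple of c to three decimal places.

Invert the composition law: u' = (u − v)/(1 − uv/c²).
u' = (0.988 − 0.951) / (1 − (0.988)(0.951)) = 0.0370/0.0604 = 0.6125.

+0.612c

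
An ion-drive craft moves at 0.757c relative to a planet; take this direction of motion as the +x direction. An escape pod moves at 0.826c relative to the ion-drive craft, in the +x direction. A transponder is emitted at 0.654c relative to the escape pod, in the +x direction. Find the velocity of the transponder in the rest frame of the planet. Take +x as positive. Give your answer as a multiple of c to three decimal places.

Apply u = (u' + v)/(1 + u'v/c²) successively, working outward toward the planet.
Start: velocity of the ion-drive craft relative to the planet = 0.7570c.
Compose with the escape pod (u' = 0.826 in the ion-drive craft frame): u_1 = (0.826 + 0.757) / (1 + 0.826·0.757) = 1.5830/1.6253 = 0.9740.
Compose with the transponder (u' = 0.654 in the escape pod frame): u_2 = (0.654 + 0.974) / (1 + 0.654·0.974) = 1.6280/1.6370 = 0.9945.

0.995c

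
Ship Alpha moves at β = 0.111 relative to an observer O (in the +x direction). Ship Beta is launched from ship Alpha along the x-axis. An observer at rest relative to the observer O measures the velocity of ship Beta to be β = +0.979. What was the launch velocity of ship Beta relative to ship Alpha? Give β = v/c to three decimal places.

Invert the composition law: u' = (u − v)/(1 − uv/c²).
u' = (0.979 − 0.111) / (1 − (0.979)(0.111)) = 0.8680/0.8913 = 0.9738.

β = +0.974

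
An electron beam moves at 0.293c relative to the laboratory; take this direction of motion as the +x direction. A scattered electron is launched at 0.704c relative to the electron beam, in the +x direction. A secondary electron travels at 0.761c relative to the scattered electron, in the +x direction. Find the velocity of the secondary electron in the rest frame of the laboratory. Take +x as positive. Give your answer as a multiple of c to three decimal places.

Apply u = (u' + v)/(1 + u'v/c²) successively, working outward toward the laboratory.
Start: velocity of the electron beam relative to the laboratory = 0.2930c.
Compose with the scattered electron (u' = 0.704 in the electron beam frame): u_1 = (0.704 + 0.293) / (1 + 0.704·0.293) = 0.9970/1.2063 = 0.8265.
Compose with the secondary electron (u' = 0.761 in the scattered electron frame): u_2 = (0.761 + 0.827) / (1 + 0.761·0.827) = 1.5875/1.6290 = 0.9745.

0.975c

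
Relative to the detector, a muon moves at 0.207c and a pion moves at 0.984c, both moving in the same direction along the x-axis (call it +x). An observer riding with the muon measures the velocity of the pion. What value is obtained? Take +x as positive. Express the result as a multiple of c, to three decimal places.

+0.976c

β_A = 0.207, β_B = 0.984.
Transform to A's frame with the inverse velocity-addition law: u' = (u − v)/(1 − uv/c²), taking u = β_B and v = β_A.
u' = (0.984 − 0.207) / (1 − (0.207)(0.984)) = 0.7770/0.7963 = 0.9757.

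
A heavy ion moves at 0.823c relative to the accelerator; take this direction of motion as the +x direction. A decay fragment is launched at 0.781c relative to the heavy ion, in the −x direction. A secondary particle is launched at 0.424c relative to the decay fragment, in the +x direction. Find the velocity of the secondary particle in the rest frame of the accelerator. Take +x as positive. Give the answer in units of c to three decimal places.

Apply u = (u' + v)/(1 + u'v/c²) successively, working outward toward the accelerator.
Start: velocity of the heavy ion relative to the accelerator = 0.8230c.
Compose with the decay fragment (u' = -0.781 in the heavy ion frame): u_1 = (-0.781 + 0.823) / (1 + (-0.781)·0.823) = 0.0420/0.3572 = 0.1176.
Compose with the secondary particle (u' = 0.424 in the decay fragment frame): u_2 = (0.424 + 0.118) / (1 + 0.424·0.118) = 0.5416/1.0498 = 0.5159.

+0.516c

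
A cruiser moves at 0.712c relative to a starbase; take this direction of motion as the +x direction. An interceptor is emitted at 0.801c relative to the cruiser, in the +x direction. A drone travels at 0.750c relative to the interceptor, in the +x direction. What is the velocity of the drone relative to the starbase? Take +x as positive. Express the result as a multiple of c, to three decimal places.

0.995c

Apply u = (u' + v)/(1 + u'v/c²) successively, working outward toward the starbase.
Start: velocity of the cruiser relative to the starbase = 0.7120c.
Compose with the interceptor (u' = 0.801 in the cruiser frame): u_1 = (0.801 + 0.712) / (1 + 0.801·0.712) = 1.5130/1.5703 = 0.9635.
Compose with the drone (u' = 0.750 in the interceptor frame): u_2 = (0.750 + 0.964) / (1 + 0.750·0.964) = 1.7135/1.7226 = 0.9947.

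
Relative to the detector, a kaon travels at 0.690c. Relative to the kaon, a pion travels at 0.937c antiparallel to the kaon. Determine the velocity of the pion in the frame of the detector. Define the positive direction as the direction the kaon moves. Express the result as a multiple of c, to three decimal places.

With v = 0.690 and u' = -0.937 (in units of c),
u = (u' + v)/(1 + u'v/c²):
u = (-0.937 + 0.690) / (1 + (-0.937)·0.690) = -0.2470/0.3535 = -0.6988

-0.699c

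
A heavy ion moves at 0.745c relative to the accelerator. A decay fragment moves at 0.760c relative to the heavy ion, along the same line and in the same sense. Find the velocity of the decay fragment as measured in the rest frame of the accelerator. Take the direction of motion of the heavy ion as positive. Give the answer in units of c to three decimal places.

With v = 0.745 and u' = 0.760 (in units of c),
u = (u' + v)/(1 + u'v/c²):
u = (0.760 + 0.745) / (1 + 0.760·0.745) = 1.5050/1.5662 = 0.9609

0.961c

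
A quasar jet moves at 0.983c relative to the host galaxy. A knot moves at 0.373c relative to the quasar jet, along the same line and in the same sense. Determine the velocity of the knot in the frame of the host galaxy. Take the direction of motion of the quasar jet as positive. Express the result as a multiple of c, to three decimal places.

0.992c

With v = 0.983 and u' = 0.373 (in units of c),
u = (u' + v)/(1 + u'v/c²):
u = (0.373 + 0.983) / (1 + 0.373·0.983) = 1.3560/1.3667 = 0.9922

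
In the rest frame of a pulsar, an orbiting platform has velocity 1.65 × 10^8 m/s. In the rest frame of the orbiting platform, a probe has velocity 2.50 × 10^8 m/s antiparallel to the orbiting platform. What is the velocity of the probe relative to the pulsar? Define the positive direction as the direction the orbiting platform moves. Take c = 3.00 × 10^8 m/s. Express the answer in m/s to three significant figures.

In units of c (dividing by 3.00 × 10^8 m/s): v = 0.550, u' = -0.833.
u = (u' + v)/(1 + u'v/c²):
u = (-0.833 + 0.550) / (1 + (-0.833)·0.550) = -0.2833/0.5417 = -0.5231
(Galilean addition would give -0.283c.)
Converting back: u = -0.5231 × 3.00 × 10^8 m/s.

-1.57 × 10^8 m/s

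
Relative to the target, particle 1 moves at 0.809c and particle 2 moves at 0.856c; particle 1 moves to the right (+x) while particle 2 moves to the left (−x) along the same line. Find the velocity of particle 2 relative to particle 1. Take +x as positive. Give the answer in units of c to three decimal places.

β_A = 0.809, β_B = -0.856.
Transform to A's frame with the inverse velocity-addition law: u' = (u − v)/(1 − uv/c²), taking u = β_B and v = β_A.
u' = (-0.856 − 0.809) / (1 − (0.809)(-0.856)) = -1.6650/1.6925 = -0.9837.

-0.984c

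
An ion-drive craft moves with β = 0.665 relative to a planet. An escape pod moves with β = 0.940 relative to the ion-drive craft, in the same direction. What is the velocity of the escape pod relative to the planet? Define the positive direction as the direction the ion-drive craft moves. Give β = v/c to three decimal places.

β = 0.988

With v = 0.665 and u' = 0.940 (in units of c),
u = (u' + v)/(1 + u'v/c²):
u = (0.940 + 0.665) / (1 + 0.940·0.665) = 1.6050/1.6251 = 0.9876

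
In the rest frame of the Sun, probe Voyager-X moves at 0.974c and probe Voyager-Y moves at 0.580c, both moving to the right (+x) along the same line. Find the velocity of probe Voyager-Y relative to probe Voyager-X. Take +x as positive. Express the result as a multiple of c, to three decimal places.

-0.906c

β_A = 0.974, β_B = 0.580.
Transform to A's frame with the inverse velocity-addition law: u' = (u − v)/(1 − uv/c²), taking u = β_B and v = β_A.
u' = (0.580 − 0.974) / (1 − (0.974)(0.580)) = -0.3940/0.4351 = -0.9056.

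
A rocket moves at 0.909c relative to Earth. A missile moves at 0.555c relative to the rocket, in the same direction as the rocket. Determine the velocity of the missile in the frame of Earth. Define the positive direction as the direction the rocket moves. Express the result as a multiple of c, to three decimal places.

0.973c

With v = 0.909 and u' = 0.555 (in units of c),
u = (u' + v)/(1 + u'v/c²):
u = (0.555 + 0.909) / (1 + 0.555·0.909) = 1.4640/1.5045 = 0.9731
(Galilean addition would give +1.464c, exceeding c.)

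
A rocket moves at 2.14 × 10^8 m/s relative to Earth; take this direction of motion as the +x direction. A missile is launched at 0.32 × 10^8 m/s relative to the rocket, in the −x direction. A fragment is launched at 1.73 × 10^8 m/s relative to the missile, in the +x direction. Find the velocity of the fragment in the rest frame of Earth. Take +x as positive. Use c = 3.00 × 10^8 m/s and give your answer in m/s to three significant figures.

+2.68 × 10^8 m/s

Apply u = (u' + v)/(1 + u'v/c²) successively, working outward toward Earth.
(Dividing each given speed by c = 3.00 × 10^8 m/s to work in units of c.)
Start: velocity of the rocket relative to Earth = 0.7133c.
Compose with the missile (u' = -0.107 in the rocket frame): u_1 = (-0.107 + 0.713) / (1 + (-0.107)·0.713) = 0.6067/0.9239 = 0.6566.
Compose with the fragment (u' = 0.577 in the missile frame): u_2 = (0.577 + 0.657) / (1 + 0.577·0.657) = 1.2333/1.3787 = 0.8946.
So u = 0.8946 × 3.00 × 10^8 m/s.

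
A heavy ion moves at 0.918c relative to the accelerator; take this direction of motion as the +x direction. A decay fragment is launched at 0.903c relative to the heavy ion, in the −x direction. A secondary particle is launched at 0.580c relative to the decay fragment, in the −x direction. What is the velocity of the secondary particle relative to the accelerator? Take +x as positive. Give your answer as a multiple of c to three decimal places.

Apply u = (u' + v)/(1 + u'v/c²) successively, working outward toward the accelerator.
Start: velocity of the heavy ion relative to the accelerator = 0.9180c.
Compose with the decay fragment (u' = -0.903 in the heavy ion frame): u_1 = (-0.903 + 0.918) / (1 + (-0.903)·0.918) = 0.0150/0.1710 = 0.0877.
Compose with the secondary particle (u' = -0.580 in the decay fragment frame): u_2 = (-0.580 + 0.088) / (1 + (-0.580)·0.088) = -0.4923/0.9491 = -0.5187.

-0.519c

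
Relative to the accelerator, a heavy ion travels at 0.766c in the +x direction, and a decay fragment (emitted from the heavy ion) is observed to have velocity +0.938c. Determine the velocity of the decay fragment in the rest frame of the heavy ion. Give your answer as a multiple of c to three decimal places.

Invert the composition law: u' = (u − v)/(1 − uv/c²).
u' = (0.938 − 0.766) / (1 − (0.938)(0.766)) = 0.1720/0.2815 = 0.6110.

+0.611c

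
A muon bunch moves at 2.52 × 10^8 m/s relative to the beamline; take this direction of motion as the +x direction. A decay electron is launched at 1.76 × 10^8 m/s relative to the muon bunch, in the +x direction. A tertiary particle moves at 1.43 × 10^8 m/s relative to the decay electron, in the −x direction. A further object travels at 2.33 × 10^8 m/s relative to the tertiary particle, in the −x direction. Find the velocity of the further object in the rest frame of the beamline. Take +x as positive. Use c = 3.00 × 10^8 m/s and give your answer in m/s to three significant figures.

+9.78 × 10^7 m/s

Apply u = (u' + v)/(1 + u'v/c²) successively, working outward toward the beamline.
(Dividing each given speed by c = 3.00 × 10^8 m/s to work in units of c.)
Start: velocity of the muon bunch relative to the beamline = 0.8400c.
Compose with the decay electron (u' = 0.587 in the muon bunch frame): u_1 = (0.587 + 0.840) / (1 + 0.587·0.840) = 1.4267/1.4928 = 0.9557.
Compose with the tertiary particle (u' = -0.477 in the decay electron frame): u_2 = (-0.477 + 0.956) / (1 + (-0.477)·0.956) = 0.4790/0.5445 = 0.8798.
Compose with the further object (u' = -0.777 in the tertiary particle frame): u_3 = (-0.777 + 0.880) / (1 + (-0.777)·0.880) = 0.1032/0.3167 = 0.3258.
So u = 0.3258 × 3.00 × 10^8 m/s.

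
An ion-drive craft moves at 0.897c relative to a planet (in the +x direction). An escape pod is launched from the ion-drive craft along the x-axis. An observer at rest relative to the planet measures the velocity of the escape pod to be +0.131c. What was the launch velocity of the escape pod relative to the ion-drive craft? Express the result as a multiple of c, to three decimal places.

Invert the composition law: u' = (u − v)/(1 − uv/c²).
u' = (0.131 − 0.897) / (1 − (0.131)(0.897)) = -0.7660/0.8825 = -0.8680.

-0.868c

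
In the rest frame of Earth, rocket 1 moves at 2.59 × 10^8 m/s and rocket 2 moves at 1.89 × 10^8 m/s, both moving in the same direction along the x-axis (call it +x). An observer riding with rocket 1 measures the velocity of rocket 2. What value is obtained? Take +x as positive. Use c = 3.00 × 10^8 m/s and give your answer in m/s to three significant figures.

-1.53 × 10^8 m/s

β_A = 0.863, β_B = 0.630 (dividing each by c = 3.00 × 10^8 m/s).
Transform to A's frame with the inverse velocity-addition law: u' = (u − v)/(1 − uv/c²), taking u = β_B and v = β_A.
u' = (0.630 − 0.863) / (1 − (0.863)(0.630)) = -0.2333/0.4561 = -0.5116.
u' = -0.5116 × 3.00 × 10^8 m/s.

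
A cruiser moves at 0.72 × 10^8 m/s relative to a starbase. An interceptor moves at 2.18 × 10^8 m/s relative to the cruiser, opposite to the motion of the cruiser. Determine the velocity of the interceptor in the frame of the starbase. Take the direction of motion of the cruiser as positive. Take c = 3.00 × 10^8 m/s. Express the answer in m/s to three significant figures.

-1.77 × 10^8 m/s

In units of c (dividing by 3.00 × 10^8 m/s): v = 0.240, u' = -0.727.
u = (u' + v)/(1 + u'v/c²):
u = (-0.727 + 0.240) / (1 + (-0.727)·0.240) = -0.4867/0.8256 = -0.5895
(Galilean addition would give -0.487c.)
Converting back: u = -0.5895 × 3.00 × 10^8 m/s.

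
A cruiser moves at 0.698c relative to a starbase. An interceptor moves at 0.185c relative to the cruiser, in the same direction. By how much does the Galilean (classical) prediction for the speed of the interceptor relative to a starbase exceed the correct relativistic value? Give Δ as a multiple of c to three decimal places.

Galilean: u_cl = 0.185 + 0.698 = 0.8830.
Relativistic: u_rel = (0.185 + 0.698) / (1 + 0.185·0.698) = 0.8830/1.1291 = 0.7820.
Δ = 0.8830 − 0.7820 = 0.1010.

Δ = 0.101c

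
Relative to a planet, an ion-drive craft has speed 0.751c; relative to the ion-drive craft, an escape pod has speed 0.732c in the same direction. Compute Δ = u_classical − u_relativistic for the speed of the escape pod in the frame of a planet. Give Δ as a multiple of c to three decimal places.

Δ = 0.526c

Galilean: u_cl = 0.732 + 0.751 = 1.4830.
Relativistic: u_rel = (0.732 + 0.751) / (1 + 0.732·0.751) = 1.4830/1.5497 = 0.9569.
Δ = 1.4830 − 0.9569 = 0.5261.
(The classical prediction exceeds c; the relativistic result does not.)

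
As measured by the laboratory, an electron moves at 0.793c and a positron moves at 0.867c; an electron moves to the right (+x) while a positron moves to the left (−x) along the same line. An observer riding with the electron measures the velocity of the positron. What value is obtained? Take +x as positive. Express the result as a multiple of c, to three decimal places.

β_A = 0.793, β_B = -0.867.
Transform to A's frame with the inverse velocity-addition law: u' = (u − v)/(1 − uv/c²), taking u = β_B and v = β_A.
u' = (-0.867 − 0.793) / (1 − (0.793)(-0.867)) = -1.6600/1.6875 = -0.9837.

-0.984c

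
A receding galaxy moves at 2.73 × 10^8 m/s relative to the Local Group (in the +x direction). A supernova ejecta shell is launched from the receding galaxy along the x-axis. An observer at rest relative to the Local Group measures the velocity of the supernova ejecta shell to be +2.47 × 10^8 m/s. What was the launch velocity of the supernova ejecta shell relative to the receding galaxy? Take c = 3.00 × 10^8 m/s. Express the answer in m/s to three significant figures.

-1.04 × 10^8 m/s

v = 0.910c, u = 0.823c.
Invert the composition law: u' = (u − v)/(1 − uv/c²).
u' = (0.823 − 0.910) / (1 − (0.823)(0.910)) = -0.0867/0.2508 = -0.3456.
u' = -0.3456 × 3.00 × 10^8 m/s.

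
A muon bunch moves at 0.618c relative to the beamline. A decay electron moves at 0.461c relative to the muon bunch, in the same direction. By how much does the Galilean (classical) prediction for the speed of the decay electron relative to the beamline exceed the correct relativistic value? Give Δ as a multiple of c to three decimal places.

Δ = 0.239c

Galilean: u_cl = 0.461 + 0.618 = 1.0790.
Relativistic: u_rel = (0.461 + 0.618) / (1 + 0.461·0.618) = 1.0790/1.2849 = 0.8398.
Δ = 1.0790 − 0.8398 = 0.2392.
(The classical prediction exceeds c; the relativistic result does not.)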